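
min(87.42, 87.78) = 87.42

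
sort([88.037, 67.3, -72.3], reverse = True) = [88.037, 67.3, -72.3]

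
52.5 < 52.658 True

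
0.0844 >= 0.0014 True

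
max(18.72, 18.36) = 18.72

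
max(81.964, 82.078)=82.078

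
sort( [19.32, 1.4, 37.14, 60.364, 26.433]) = [1.4, 19.32, 26.433, 37.14, 60.364]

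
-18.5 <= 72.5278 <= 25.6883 False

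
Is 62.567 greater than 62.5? Yes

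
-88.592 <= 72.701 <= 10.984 False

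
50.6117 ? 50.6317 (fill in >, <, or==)<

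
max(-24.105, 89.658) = 89.658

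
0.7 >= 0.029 True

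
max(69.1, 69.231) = 69.231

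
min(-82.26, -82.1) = -82.26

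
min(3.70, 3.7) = 3.70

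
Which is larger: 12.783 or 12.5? 12.783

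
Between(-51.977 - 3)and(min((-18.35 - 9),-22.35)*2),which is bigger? (min((-18.35 - 9),-22.35)*2)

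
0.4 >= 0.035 True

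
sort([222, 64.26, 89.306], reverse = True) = [222, 89.306, 64.26]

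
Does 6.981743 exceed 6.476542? Yes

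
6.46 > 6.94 False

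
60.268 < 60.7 True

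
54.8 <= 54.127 False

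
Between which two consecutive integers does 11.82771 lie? 11 and 12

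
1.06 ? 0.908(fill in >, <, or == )>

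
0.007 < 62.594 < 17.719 False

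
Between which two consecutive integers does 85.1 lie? 85 and 86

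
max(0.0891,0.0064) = 0.0891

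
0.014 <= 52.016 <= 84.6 True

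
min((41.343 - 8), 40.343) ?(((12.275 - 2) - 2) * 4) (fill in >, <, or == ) >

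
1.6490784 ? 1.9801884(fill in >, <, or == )<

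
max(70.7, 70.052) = 70.7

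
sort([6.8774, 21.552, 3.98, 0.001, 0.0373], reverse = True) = [21.552, 6.8774, 3.98, 0.0373, 0.001]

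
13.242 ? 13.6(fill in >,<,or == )<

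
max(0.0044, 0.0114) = 0.0114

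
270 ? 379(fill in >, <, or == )<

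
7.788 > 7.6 True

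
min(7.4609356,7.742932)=7.4609356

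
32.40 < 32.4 False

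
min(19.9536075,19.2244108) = 19.2244108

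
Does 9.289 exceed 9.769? No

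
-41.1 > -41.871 True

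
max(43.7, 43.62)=43.7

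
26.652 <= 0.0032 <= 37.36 False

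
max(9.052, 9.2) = 9.2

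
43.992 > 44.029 False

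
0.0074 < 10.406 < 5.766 False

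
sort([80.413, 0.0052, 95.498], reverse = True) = [95.498, 80.413, 0.0052]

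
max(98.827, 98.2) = 98.827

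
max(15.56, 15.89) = 15.89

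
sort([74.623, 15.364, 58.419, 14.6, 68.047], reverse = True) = [74.623, 68.047, 58.419, 15.364, 14.6]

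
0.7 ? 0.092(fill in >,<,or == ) >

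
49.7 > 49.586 True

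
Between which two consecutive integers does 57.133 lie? 57 and 58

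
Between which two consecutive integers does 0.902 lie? 0 and 1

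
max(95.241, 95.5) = 95.5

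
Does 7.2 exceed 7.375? No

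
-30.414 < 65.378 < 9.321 False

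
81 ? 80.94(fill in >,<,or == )>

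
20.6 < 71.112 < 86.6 True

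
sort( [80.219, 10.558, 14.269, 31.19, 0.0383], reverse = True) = [80.219, 31.19, 14.269, 10.558, 0.0383]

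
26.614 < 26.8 True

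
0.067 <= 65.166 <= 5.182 False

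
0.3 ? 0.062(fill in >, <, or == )>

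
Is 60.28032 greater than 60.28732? No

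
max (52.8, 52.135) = 52.8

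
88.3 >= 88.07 True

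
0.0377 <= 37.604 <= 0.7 False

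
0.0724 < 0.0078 False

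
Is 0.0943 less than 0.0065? No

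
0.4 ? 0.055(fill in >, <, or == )>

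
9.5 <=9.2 False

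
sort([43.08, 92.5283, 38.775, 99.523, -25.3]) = [-25.3, 38.775, 43.08, 92.5283, 99.523]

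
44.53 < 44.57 True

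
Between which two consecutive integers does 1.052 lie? 1 and 2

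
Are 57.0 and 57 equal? Yes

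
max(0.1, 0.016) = 0.1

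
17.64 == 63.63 False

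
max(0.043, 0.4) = 0.4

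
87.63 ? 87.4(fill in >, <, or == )>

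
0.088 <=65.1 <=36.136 False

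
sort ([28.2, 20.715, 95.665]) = [20.715, 28.2, 95.665]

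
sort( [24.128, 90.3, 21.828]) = [21.828, 24.128, 90.3]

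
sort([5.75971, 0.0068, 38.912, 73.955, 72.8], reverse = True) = [73.955, 72.8, 38.912, 5.75971, 0.0068]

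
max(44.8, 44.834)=44.834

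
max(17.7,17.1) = 17.7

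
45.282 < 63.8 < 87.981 True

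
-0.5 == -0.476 False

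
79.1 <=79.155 True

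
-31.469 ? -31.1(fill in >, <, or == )<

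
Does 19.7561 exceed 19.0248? Yes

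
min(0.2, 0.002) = 0.002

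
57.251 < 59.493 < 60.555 True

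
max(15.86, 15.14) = 15.86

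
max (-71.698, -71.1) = -71.1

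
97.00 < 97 False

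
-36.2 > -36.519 True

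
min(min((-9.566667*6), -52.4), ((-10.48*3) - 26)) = -57.44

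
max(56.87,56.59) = 56.87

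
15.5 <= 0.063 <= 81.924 False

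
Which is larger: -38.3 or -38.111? -38.111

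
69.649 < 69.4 False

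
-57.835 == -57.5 False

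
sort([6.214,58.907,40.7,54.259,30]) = [6.214,30,40.7,54.259,58.907]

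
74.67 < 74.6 False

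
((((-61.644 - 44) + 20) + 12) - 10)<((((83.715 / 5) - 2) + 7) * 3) True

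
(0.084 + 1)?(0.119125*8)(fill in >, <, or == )>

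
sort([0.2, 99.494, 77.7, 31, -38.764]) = [-38.764, 0.2, 31, 77.7, 99.494]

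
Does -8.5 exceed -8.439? No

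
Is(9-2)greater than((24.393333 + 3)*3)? No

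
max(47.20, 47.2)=47.2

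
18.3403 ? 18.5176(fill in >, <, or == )<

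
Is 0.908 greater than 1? No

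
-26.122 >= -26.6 True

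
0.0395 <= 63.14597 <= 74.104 True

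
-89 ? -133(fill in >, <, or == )>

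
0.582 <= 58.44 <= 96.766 True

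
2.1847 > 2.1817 True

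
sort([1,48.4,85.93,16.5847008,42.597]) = [1,16.5847008,42.597,48.4,85.93]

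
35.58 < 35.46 False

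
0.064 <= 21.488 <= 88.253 True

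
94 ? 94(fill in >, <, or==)==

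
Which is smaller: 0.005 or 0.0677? 0.005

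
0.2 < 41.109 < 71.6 True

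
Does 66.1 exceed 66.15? No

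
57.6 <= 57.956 True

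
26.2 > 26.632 False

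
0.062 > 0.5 False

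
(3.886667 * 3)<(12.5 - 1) False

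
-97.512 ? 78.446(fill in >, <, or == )<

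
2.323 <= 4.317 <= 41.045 True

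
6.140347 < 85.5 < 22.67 False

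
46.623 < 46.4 False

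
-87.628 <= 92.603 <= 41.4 False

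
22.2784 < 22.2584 False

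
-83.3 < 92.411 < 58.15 False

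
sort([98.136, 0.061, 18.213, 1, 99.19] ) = [0.061, 1, 18.213, 98.136, 99.19]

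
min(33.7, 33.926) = 33.7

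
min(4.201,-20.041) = -20.041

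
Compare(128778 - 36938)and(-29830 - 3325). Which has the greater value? (128778 - 36938)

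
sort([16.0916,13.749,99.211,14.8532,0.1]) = [0.1,13.749,14.8532,16.0916,99.211]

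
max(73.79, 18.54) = 73.79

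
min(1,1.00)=1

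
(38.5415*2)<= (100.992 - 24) False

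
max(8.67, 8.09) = 8.67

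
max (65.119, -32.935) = 65.119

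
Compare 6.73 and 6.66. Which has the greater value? 6.73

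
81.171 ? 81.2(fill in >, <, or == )<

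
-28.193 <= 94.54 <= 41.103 False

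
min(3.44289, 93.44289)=3.44289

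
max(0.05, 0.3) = 0.3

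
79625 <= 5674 False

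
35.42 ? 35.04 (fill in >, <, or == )>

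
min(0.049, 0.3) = 0.049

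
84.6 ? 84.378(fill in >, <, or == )>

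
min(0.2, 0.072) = 0.072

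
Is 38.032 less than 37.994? No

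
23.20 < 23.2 False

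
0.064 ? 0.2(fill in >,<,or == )<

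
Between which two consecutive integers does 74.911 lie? 74 and 75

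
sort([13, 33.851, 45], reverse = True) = [45, 33.851, 13]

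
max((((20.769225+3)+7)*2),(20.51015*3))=61.53845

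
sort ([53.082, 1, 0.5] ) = [0.5, 1, 53.082]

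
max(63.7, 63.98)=63.98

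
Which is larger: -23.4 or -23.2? -23.2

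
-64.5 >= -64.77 True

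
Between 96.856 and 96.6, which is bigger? 96.856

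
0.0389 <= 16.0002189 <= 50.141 True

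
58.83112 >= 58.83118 False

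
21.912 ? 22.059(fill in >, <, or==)<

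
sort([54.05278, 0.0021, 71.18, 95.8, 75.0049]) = [0.0021, 54.05278, 71.18, 75.0049, 95.8]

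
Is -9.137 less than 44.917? Yes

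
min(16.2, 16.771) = 16.2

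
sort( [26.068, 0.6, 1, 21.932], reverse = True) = [26.068, 21.932, 1, 0.6]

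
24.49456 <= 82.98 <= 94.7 True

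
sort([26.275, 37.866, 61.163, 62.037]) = [26.275, 37.866, 61.163, 62.037]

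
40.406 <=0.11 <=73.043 False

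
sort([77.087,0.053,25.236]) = [0.053,25.236,77.087]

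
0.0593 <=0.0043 False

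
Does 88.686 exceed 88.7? No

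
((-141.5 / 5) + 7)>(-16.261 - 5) False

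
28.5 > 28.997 False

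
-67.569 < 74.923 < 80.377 True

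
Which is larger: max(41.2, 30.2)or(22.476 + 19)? (22.476 + 19)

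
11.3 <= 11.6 True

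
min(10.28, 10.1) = 10.1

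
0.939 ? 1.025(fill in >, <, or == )<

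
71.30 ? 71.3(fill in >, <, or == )==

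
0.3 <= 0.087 False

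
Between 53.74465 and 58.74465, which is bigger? 58.74465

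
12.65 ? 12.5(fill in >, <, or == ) >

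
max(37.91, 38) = 38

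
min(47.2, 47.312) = 47.2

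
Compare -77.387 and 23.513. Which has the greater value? 23.513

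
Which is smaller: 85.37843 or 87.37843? 85.37843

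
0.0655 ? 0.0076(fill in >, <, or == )>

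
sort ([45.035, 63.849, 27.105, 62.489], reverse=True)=[63.849, 62.489, 45.035, 27.105]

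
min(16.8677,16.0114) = 16.0114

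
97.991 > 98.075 False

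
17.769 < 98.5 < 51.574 False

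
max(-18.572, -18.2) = -18.2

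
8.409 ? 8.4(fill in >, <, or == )>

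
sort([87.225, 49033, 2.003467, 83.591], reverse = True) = [49033, 87.225, 83.591, 2.003467]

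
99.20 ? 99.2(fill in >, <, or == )==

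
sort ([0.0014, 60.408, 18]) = [0.0014, 18, 60.408]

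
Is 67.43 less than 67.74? Yes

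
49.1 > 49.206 False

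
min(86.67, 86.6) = 86.6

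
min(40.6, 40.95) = 40.6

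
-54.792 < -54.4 True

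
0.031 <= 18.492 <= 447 True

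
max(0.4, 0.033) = 0.4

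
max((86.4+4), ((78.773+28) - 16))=90.773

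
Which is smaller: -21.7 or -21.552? -21.7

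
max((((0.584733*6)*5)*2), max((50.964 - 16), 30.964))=35.08398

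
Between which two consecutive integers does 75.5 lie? 75 and 76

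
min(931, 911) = 911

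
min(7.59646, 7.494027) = 7.494027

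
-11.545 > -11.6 True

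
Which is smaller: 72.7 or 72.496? 72.496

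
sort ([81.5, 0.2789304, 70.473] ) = [0.2789304, 70.473, 81.5]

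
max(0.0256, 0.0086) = 0.0256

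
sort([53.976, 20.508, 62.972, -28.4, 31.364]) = [-28.4, 20.508, 31.364, 53.976, 62.972]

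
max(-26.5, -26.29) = -26.29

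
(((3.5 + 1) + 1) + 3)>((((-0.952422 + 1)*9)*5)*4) False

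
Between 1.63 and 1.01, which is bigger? 1.63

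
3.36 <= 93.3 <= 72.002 False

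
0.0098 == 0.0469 False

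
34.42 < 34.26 False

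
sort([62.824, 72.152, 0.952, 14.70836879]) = [0.952, 14.70836879, 62.824, 72.152]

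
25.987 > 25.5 True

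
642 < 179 False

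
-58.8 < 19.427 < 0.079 False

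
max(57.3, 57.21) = 57.3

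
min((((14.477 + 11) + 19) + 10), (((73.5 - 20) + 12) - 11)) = 54.477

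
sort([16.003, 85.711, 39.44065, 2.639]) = [2.639, 16.003, 39.44065, 85.711]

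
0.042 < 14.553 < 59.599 True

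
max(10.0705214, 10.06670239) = 10.0705214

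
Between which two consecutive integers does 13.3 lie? 13 and 14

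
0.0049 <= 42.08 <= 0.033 False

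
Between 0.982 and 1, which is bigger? 1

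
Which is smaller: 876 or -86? -86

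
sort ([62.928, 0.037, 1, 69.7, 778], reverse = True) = [778, 69.7, 62.928, 1, 0.037]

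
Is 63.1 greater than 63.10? No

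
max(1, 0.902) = 1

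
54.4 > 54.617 False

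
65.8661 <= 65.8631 False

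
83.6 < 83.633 True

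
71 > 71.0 False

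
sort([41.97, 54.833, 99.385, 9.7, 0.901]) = [0.901, 9.7, 41.97, 54.833, 99.385]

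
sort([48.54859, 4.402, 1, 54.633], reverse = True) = [54.633, 48.54859, 4.402, 1]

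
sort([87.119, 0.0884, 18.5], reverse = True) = [87.119, 18.5, 0.0884]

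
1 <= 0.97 False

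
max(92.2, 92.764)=92.764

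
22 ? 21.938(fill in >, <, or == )>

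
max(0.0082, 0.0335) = 0.0335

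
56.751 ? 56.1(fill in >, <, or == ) >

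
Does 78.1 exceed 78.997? No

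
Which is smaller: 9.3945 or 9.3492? 9.3492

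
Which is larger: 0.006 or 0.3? 0.3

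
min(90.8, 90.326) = 90.326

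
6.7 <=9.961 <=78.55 True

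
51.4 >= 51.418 False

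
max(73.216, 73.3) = 73.3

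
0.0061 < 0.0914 True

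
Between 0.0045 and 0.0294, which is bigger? 0.0294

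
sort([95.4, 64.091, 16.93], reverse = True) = [95.4, 64.091, 16.93]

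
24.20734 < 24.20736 True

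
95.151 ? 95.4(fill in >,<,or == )<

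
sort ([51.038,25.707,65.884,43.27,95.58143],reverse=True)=[95.58143,65.884,51.038,43.27,25.707]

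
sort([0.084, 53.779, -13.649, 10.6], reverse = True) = [53.779, 10.6, 0.084, -13.649]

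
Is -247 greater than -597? Yes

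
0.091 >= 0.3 False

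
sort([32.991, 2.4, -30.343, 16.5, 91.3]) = [-30.343, 2.4, 16.5, 32.991, 91.3]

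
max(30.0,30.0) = 30.0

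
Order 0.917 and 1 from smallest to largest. 0.917, 1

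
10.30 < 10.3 False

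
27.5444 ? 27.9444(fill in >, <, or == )<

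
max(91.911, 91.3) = 91.911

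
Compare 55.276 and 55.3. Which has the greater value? 55.3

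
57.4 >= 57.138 True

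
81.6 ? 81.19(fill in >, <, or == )>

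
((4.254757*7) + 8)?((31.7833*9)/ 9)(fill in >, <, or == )>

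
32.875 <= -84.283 False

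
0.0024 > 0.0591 False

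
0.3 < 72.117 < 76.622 True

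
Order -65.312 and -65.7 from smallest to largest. -65.7, -65.312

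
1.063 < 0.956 False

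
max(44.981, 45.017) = 45.017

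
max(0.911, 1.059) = 1.059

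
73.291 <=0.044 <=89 False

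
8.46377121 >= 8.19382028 True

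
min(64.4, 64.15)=64.15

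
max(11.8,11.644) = 11.8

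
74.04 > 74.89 False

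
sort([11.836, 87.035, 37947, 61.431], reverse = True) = [37947, 87.035, 61.431, 11.836]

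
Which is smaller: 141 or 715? 141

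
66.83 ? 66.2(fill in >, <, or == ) >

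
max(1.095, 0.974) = 1.095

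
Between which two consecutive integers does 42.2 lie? 42 and 43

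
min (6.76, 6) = 6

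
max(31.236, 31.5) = 31.5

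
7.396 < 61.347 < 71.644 True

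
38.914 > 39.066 False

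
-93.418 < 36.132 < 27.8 False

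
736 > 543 True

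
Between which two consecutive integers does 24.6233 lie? 24 and 25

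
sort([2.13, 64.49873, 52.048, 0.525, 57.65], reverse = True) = [64.49873, 57.65, 52.048, 2.13, 0.525]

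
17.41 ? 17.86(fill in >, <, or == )<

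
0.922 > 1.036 False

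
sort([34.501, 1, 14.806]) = [1, 14.806, 34.501]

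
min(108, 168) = 108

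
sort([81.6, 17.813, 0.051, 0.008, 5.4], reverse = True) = [81.6, 17.813, 5.4, 0.051, 0.008]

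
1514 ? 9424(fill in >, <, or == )<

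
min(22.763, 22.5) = 22.5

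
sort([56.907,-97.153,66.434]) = [-97.153,56.907,66.434]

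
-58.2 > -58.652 True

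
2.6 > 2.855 False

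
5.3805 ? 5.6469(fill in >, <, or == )<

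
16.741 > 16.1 True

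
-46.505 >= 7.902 False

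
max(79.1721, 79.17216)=79.17216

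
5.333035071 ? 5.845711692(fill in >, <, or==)<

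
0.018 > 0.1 False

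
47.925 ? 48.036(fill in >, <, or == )<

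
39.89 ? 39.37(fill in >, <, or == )>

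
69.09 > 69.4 False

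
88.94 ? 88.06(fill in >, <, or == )>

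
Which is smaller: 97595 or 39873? 39873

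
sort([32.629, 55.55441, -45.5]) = [-45.5, 32.629, 55.55441]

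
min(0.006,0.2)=0.006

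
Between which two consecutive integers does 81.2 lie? 81 and 82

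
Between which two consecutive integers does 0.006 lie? 0 and 1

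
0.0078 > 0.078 False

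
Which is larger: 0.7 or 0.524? 0.7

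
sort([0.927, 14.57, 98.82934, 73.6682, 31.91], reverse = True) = [98.82934, 73.6682, 31.91, 14.57, 0.927]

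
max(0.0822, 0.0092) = 0.0822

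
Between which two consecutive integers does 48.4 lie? 48 and 49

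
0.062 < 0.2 True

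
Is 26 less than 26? No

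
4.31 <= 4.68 True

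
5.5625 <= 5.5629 True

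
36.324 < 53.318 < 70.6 True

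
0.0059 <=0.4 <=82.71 True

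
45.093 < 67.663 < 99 True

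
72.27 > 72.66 False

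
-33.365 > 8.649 False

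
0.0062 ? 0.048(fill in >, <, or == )<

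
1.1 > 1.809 False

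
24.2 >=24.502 False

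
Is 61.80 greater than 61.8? No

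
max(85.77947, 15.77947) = 85.77947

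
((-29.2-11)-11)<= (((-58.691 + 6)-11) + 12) False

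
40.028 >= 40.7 False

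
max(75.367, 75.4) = 75.4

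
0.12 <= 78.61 True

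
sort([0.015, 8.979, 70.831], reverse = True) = [70.831, 8.979, 0.015]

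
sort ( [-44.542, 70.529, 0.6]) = [-44.542, 0.6, 70.529]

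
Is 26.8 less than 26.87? Yes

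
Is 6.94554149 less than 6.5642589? No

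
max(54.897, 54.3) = 54.897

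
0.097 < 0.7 True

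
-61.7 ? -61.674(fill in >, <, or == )<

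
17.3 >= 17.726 False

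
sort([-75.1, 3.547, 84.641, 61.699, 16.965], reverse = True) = [84.641, 61.699, 16.965, 3.547, -75.1]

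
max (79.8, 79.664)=79.8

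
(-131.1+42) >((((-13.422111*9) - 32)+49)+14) True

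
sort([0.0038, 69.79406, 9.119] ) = [0.0038, 9.119, 69.79406]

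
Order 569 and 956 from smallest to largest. 569, 956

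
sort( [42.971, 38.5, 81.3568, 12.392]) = [12.392, 38.5, 42.971, 81.3568]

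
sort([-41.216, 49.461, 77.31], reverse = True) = [77.31, 49.461, -41.216]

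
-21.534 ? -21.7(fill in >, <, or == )>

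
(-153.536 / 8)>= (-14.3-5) True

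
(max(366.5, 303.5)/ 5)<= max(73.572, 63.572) True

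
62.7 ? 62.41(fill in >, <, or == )>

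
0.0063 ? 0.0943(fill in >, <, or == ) <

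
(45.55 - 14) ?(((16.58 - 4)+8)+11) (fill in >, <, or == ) <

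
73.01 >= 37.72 True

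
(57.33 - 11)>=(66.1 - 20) True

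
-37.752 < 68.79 True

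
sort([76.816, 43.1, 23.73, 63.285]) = [23.73, 43.1, 63.285, 76.816]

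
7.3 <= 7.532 True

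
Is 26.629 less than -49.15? No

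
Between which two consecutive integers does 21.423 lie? 21 and 22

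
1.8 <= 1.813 True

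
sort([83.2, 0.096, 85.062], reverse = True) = [85.062, 83.2, 0.096]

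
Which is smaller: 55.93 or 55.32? 55.32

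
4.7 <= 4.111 False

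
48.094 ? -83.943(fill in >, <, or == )>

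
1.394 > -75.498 True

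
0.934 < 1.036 True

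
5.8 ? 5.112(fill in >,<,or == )>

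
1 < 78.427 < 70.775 False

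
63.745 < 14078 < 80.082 False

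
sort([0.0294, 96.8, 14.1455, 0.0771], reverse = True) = [96.8, 14.1455, 0.0771, 0.0294]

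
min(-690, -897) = -897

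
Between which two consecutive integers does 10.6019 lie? 10 and 11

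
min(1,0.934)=0.934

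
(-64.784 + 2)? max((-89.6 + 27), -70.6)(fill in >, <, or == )<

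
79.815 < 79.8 False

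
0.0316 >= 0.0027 True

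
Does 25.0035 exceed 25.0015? Yes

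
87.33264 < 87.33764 True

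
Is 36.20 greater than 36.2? No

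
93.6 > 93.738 False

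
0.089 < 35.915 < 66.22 True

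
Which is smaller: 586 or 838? 586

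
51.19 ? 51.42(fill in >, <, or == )<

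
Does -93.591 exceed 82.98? No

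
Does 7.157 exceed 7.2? No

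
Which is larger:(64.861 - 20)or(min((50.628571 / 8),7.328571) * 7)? (64.861 - 20)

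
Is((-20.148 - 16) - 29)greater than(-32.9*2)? Yes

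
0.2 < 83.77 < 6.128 False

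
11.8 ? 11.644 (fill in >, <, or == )>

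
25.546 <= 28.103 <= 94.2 True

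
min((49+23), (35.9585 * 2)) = 71.917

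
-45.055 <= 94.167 True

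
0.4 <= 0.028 False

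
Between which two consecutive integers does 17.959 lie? 17 and 18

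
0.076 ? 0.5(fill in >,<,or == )<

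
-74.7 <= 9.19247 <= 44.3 True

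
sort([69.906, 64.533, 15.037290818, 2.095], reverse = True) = [69.906, 64.533, 15.037290818, 2.095]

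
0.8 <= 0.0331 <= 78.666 False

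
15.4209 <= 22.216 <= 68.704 True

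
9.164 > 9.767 False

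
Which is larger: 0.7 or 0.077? 0.7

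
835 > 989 False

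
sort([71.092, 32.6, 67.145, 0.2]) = [0.2, 32.6, 67.145, 71.092]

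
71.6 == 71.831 False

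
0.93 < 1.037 True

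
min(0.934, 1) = 0.934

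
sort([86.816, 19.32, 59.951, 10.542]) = [10.542, 19.32, 59.951, 86.816]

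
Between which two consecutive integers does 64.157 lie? 64 and 65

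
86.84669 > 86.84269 True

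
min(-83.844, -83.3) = -83.844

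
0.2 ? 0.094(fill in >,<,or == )>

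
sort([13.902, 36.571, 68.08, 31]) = [13.902, 31, 36.571, 68.08]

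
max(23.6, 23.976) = 23.976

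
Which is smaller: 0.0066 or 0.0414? 0.0066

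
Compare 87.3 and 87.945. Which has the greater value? 87.945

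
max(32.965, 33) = 33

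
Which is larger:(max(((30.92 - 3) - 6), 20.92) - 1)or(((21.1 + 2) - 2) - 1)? (max(((30.92 - 3) - 6), 20.92) - 1)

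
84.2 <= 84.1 False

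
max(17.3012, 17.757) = 17.757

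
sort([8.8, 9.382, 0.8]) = [0.8, 8.8, 9.382]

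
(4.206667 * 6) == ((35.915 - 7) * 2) False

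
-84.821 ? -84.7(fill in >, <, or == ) <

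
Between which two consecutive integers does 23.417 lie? 23 and 24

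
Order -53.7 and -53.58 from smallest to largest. -53.7, -53.58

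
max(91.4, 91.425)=91.425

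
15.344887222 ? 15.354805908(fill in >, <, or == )<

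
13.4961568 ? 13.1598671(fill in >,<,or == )>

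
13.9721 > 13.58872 True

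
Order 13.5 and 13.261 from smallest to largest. 13.261, 13.5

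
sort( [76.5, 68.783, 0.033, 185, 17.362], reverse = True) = [185, 76.5, 68.783, 17.362, 0.033]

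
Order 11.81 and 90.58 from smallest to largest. 11.81, 90.58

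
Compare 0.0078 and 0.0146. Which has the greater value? 0.0146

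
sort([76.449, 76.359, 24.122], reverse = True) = [76.449, 76.359, 24.122]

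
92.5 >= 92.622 False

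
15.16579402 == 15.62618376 False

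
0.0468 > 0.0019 True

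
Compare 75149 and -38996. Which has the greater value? 75149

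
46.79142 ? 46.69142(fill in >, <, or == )>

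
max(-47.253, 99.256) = 99.256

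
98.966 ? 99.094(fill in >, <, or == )<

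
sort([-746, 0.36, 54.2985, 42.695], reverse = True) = [54.2985, 42.695, 0.36, -746]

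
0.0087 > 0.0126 False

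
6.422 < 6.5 True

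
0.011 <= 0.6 True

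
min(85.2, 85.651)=85.2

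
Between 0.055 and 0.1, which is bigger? 0.1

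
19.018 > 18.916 True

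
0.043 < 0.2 True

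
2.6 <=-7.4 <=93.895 False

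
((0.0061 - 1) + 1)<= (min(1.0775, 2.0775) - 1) True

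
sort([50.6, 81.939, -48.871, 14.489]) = [-48.871, 14.489, 50.6, 81.939]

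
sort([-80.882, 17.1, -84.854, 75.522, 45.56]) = [-84.854, -80.882, 17.1, 45.56, 75.522]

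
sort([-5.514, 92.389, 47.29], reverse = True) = [92.389, 47.29, -5.514]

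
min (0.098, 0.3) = 0.098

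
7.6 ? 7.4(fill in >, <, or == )>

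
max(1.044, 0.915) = 1.044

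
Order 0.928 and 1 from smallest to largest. 0.928, 1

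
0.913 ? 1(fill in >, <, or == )<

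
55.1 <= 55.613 True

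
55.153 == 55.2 False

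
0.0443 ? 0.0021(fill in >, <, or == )>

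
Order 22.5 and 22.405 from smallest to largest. 22.405, 22.5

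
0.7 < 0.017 False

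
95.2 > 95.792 False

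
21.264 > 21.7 False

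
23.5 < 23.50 False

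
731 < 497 False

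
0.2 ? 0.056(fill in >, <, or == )>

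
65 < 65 False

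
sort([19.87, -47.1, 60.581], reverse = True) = [60.581, 19.87, -47.1]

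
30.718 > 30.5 True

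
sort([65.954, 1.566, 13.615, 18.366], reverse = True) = [65.954, 18.366, 13.615, 1.566]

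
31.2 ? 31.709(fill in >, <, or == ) <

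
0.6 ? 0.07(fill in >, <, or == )>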